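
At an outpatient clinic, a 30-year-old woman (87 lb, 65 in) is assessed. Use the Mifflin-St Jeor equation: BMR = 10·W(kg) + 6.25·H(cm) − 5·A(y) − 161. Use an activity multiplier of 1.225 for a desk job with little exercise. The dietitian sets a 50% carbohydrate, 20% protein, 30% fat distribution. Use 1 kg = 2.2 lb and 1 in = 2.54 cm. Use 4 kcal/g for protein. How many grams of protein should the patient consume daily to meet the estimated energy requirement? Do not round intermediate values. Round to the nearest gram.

68 g/day

Convert to metric: weight = 87 ÷ 2.2 = 39.5455 kg; height = 65 × 2.54 = 165.1 cm.
Mifflin-St Jeor (female): BMR = 10(39.5455) + 6.25(165.1) − 5(30) − 161 = 395.4545 + 1031.875 − 150 − 161 = 1116.3295 kcal/day.
TEE = 1116.3295 × 1.225 = 1367.5037 kcal/day.
Protein energy = 20% × 1367.5037 = 273.5007 kcal.
Protein = 273.5007 ÷ 4 kcal/g = 68.3752 g.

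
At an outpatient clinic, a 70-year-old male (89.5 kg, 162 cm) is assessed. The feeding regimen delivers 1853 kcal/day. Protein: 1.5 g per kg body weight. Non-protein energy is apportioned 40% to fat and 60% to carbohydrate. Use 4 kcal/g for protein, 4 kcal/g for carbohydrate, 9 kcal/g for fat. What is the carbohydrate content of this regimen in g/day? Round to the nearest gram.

Protein = 1.5 × 89.5 = 134.25 g → 134.25 × 4 = 537 kcal.
Non-protein calories = 1853 − 537 = 1316 kcal.
Fat: 40% × 1316 = 526.4 kcal; carbohydrate: 789.6 kcal.
Carbohydrate: 789.6 kcal ÷ 4 kcal/g = 197.4 g.

197 g/day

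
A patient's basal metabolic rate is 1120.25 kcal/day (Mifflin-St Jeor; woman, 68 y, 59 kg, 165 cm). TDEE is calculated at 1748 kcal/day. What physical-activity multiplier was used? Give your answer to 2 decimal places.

Activity factor = TEE ÷ BMR = 1748 ÷ 1120.25 = 1.56.

1.56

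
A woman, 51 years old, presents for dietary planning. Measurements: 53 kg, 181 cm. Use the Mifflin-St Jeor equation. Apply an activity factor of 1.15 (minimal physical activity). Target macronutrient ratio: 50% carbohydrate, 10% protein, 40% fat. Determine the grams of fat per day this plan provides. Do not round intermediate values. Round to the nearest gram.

Mifflin-St Jeor (female): BMR = 10(53) + 6.25(181) − 5(51) − 161 = 530 + 1131.25 − 255 − 161 = 1245.25 kcal/day.
TEE = 1245.25 × 1.15 = 1432.0375 kcal/day.
Fat energy = 40% × 1432.0375 = 572.815 kcal.
Fat = 572.815 ÷ 9 kcal/g = 63.6461 g.

64 g/day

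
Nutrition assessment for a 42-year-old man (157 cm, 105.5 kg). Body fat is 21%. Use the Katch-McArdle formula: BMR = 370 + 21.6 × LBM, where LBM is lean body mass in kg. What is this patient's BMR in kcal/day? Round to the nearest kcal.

2170 kcal/day

LBM = 105.5 × (1 − 0.21) = 83.345 kg. Katch-McArdle: BMR = 370 + 21.6 × 83.345 = 2170.252 kcal/day.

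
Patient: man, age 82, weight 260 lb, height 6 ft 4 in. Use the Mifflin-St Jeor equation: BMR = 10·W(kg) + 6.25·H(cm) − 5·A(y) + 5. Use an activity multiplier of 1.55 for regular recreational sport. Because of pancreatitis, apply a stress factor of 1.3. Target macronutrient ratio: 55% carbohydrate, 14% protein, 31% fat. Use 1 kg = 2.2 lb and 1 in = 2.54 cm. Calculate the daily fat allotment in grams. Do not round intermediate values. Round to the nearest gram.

Convert to metric: weight = 260 ÷ 2.2 = 118.1818 kg; height = (6×12 + 4) × 2.54 = 76 × 2.54 = 193.04 cm.
Mifflin-St Jeor (male): BMR = 10(118.1818) + 6.25(193.04) − 5(82) + 5 = 1181.8182 + 1206.5 − 410 + 5 = 1983.3182 kcal/day.
TEE = 1983.3182 × 1.55 = 3074.1432 kcal/day.
With stress factor 1.3: 3074.1432 × 1.3 = 3996.3861 kcal/day.
Fat energy = 31% × 3996.3861 = 1238.8797 kcal.
Fat = 1238.8797 ÷ 9 kcal/g = 137.6533 g.

138 g/day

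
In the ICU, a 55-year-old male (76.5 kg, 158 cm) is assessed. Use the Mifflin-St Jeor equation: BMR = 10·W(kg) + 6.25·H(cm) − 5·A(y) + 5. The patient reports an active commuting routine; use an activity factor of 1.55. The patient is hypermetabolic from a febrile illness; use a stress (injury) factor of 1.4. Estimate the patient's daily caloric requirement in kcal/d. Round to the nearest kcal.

Mifflin-St Jeor (male): BMR = 10(76.5) + 6.25(158) − 5(55) + 5 = 765 + 987.5 − 275 + 5 = 1482.5 kcal/day.
TEE = BMR × activity factor = 1482.5 × 1.55 = 2297.875 kcal/day.
Apply stress factor: 2297.875 × 1.4 = 3217.025 kcal/day.

3217 kcal/d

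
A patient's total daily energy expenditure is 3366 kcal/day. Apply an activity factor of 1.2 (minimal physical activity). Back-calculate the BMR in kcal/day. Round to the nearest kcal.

2805 kcal/day

BMR = TEE ÷ activity factor = 3366 ÷ 1.2 = 2805 kcal/day.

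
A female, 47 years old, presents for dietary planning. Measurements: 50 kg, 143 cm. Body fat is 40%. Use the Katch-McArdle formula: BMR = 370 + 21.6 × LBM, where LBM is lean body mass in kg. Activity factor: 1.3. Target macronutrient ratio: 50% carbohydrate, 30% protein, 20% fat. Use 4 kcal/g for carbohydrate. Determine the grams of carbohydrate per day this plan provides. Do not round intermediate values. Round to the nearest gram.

165 g/day

LBM = 50 × (1 − 0.4) = 30 kg. Katch-McArdle: BMR = 370 + 21.6 × 30 = 1018 kcal/day.
TEE = 1018 × 1.3 = 1323.4 kcal/day.
Carbohydrate energy = 50% × 1323.4 = 661.7 kcal.
Carbohydrate = 661.7 ÷ 4 kcal/g = 165.425 g.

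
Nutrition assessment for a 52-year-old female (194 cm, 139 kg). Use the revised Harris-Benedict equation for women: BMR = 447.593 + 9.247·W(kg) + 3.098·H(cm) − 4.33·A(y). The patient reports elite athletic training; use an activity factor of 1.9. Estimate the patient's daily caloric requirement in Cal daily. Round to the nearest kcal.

Harris-Benedict: BMR = 447.593 + 9.247(139) + 3.098(194) − 4.33(52) = 2108.778 kcal/day.
TEE = BMR × activity factor = 2108.778 × 1.9 = 4006.6782 kcal/day.

4007 Cal daily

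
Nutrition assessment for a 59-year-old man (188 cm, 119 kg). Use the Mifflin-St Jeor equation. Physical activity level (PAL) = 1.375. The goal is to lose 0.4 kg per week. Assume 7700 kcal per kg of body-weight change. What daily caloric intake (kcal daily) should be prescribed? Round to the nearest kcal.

2413 kcal daily

Mifflin-St Jeor (male): BMR = 10(119) + 6.25(188) − 5(59) + 5 = 1190 + 1175 − 295 + 5 = 2075 kcal/day.
TEE = 2075 × 1.375 = 2853.125 kcal/day.
Required daily deficit = 0.4 × 7700 ÷ 7 = 440 kcal/day.
Target intake = 2853.125 − 440 = 2413.125 kcal/day.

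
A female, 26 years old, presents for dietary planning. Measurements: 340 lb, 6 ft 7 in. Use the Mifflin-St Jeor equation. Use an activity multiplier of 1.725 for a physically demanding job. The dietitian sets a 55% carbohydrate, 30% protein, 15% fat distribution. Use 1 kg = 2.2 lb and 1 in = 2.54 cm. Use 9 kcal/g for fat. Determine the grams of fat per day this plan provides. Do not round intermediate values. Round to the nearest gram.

72 g/day

Convert to metric: weight = 340 ÷ 2.2 = 154.5455 kg; height = (6×12 + 7) × 2.54 = 79 × 2.54 = 200.66 cm.
Mifflin-St Jeor (female): BMR = 10(154.5455) + 6.25(200.66) − 5(26) − 161 = 1545.4545 + 1254.125 − 130 − 161 = 2508.5795 kcal/day.
TEE = 2508.5795 × 1.725 = 4327.2997 kcal/day.
Fat energy = 15% × 4327.2997 = 649.095 kcal.
Fat = 649.095 ÷ 9 kcal/g = 72.1217 g.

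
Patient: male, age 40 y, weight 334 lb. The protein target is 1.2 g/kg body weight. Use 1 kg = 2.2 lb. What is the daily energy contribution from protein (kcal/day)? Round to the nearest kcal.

Weight in kg = 334 ÷ 2.2 = 151.8182 kg.
Protein = 1.2 g/kg × 151.8182 kg = 182.1818 g/day.
Protein energy = 182.1818 g × 4 kcal/g = 728.7273 kcal/day.

729 kcal/day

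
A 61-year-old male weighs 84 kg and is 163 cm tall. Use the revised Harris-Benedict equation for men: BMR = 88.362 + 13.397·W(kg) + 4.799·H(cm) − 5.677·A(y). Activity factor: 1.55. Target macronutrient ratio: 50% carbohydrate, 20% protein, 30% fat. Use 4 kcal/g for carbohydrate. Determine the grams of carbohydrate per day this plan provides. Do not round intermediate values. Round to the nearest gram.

320 g/day

Harris-Benedict: BMR = 88.362 + 13.397(84) + 4.799(163) − 5.677(61) = 1649.65 kcal/day.
TEE = 1649.65 × 1.55 = 2556.9575 kcal/day.
Carbohydrate energy = 50% × 2556.9575 = 1278.4788 kcal.
Carbohydrate = 1278.4788 ÷ 4 kcal/g = 319.6197 g.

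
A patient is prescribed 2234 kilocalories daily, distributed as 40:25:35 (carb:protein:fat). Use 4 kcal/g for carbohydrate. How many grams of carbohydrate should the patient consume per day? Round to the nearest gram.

Carbohydrate energy = 40% × 2234 = 893.6 kcal.
At 4 kcal/g: 893.6 ÷ 4 = 223.4 g.

223 g/day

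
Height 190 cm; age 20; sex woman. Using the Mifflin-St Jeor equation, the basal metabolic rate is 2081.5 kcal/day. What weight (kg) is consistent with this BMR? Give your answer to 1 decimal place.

2081.5 = 10·W + 6.25(190) − 5(20) − 161
10·W = 2081.5 − 926.5 = 1155, so W = 115.5 kg.

115.5 kg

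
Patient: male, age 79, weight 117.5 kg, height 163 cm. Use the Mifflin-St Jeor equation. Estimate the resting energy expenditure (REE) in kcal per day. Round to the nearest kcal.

Mifflin-St Jeor (male): BMR = 10(117.5) + 6.25(163) − 5(79) + 5 = 1175 + 1018.75 − 395 + 5 = 1803.75 kcal/day.

1804 kcal per day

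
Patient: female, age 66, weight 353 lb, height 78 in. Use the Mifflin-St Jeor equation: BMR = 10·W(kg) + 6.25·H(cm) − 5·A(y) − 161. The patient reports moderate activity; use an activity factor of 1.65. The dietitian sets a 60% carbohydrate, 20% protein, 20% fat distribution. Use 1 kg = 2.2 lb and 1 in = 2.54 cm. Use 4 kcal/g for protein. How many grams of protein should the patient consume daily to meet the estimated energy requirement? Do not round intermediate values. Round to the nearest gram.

194 g/day

Convert to metric: weight = 353 ÷ 2.2 = 160.4545 kg; height = 78 × 2.54 = 198.12 cm.
Mifflin-St Jeor (female): BMR = 10(160.4545) + 6.25(198.12) − 5(66) − 161 = 1604.5455 + 1238.25 − 330 − 161 = 2351.7955 kcal/day.
TEE = 2351.7955 × 1.65 = 3880.4625 kcal/day.
Protein energy = 20% × 3880.4625 = 776.0925 kcal.
Protein = 776.0925 ÷ 4 kcal/g = 194.0231 g.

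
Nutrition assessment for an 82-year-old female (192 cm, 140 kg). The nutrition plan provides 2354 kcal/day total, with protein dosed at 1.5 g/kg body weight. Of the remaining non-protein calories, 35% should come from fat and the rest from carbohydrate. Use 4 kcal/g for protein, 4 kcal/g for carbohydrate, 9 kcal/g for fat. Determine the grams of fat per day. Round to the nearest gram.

Protein = 1.5 × 140 = 210 g → 210 × 4 = 840 kcal.
Non-protein calories = 2354 − 840 = 1514 kcal.
Fat: 35% × 1514 = 529.9 kcal; carbohydrate: 984.1 kcal.
Fat: 529.9 kcal ÷ 9 kcal/g = 58.8778 g.

59 g/day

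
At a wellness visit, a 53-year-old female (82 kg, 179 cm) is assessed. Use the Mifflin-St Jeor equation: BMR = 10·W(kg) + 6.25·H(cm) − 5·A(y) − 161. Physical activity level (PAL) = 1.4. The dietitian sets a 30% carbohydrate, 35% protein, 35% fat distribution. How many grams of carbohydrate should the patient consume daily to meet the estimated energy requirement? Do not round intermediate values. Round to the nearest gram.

Mifflin-St Jeor (female): BMR = 10(82) + 6.25(179) − 5(53) − 161 = 820 + 1118.75 − 265 − 161 = 1512.75 kcal/day.
TEE = 1512.75 × 1.4 = 2117.85 kcal/day.
Carbohydrate energy = 30% × 2117.85 = 635.355 kcal.
Carbohydrate = 635.355 ÷ 4 kcal/g = 158.8388 g.

159 g/day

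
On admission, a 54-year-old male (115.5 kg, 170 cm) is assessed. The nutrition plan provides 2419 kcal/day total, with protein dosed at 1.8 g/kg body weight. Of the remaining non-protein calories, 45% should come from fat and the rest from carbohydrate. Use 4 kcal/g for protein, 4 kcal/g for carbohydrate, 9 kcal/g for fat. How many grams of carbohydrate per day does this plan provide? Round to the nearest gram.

Protein = 1.8 × 115.5 = 207.9 g → 207.9 × 4 = 831.6 kcal.
Non-protein calories = 2419 − 831.6 = 1587.4 kcal.
Fat: 45% × 1587.4 = 714.33 kcal; carbohydrate: 873.07 kcal.
Carbohydrate: 873.07 kcal ÷ 4 kcal/g = 218.2675 g.

218 g/day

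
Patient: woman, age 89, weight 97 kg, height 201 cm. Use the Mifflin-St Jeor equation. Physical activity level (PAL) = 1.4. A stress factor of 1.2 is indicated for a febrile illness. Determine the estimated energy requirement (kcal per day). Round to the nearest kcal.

2722 kcal per day

Mifflin-St Jeor (female): BMR = 10(97) + 6.25(201) − 5(89) − 161 = 970 + 1256.25 − 445 − 161 = 1620.25 kcal/day.
TEE = BMR × activity factor = 1620.25 × 1.4 = 2268.35 kcal/day.
Apply stress factor: 2268.35 × 1.2 = 2722.02 kcal/day.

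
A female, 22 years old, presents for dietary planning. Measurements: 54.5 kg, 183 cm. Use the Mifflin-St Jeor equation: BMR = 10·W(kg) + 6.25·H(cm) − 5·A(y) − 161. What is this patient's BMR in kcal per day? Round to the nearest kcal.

Mifflin-St Jeor (female): BMR = 10(54.5) + 6.25(183) − 5(22) − 161 = 545 + 1143.75 − 110 − 161 = 1417.75 kcal/day.

1418 kcal per day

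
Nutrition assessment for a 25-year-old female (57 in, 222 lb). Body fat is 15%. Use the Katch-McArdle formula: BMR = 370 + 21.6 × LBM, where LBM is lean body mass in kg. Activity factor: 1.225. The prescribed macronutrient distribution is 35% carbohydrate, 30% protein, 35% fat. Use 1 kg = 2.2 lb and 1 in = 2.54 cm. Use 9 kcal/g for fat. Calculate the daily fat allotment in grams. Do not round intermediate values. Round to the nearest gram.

106 g/day

Convert to metric: weight = 222 ÷ 2.2 = 100.9091 kg; height = 57 × 2.54 = 144.78 cm.
LBM = 100.9091 × (1 − 0.15) = 85.7727 kg. Katch-McArdle: BMR = 370 + 21.6 × 85.7727 = 2222.6909 kcal/day.
TEE = 2222.6909 × 1.225 = 2722.7964 kcal/day.
Fat energy = 35% × 2722.7964 = 952.9787 kcal.
Fat = 952.9787 ÷ 9 kcal/g = 105.8865 g.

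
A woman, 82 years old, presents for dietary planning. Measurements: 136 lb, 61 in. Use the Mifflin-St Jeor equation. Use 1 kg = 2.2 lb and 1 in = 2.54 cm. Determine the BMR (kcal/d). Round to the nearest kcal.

1016 kcal/d

Convert to metric: weight = 136 ÷ 2.2 = 61.8182 kg; height = 61 × 2.54 = 154.94 cm.
Mifflin-St Jeor (female): BMR = 10(61.8182) + 6.25(154.94) − 5(82) − 161 = 618.1818 + 968.375 − 410 − 161 = 1015.5568 kcal/day.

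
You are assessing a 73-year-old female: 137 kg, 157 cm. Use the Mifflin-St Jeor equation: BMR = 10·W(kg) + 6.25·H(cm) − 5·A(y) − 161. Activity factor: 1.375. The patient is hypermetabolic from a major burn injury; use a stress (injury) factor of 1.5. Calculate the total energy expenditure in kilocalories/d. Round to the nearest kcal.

Mifflin-St Jeor (female): BMR = 10(137) + 6.25(157) − 5(73) − 161 = 1370 + 981.25 − 365 − 161 = 1825.25 kcal/day.
TEE = BMR × activity factor = 1825.25 × 1.375 = 2509.7188 kcal/day.
Apply stress factor: 2509.7188 × 1.5 = 3764.5781 kcal/day.

3765 kilocalories/d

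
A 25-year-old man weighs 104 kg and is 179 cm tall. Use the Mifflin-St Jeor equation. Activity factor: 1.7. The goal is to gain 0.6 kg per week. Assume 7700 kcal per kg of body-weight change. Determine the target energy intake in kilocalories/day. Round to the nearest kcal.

4126 kilocalories/day

Mifflin-St Jeor (male): BMR = 10(104) + 6.25(179) − 5(25) + 5 = 1040 + 1118.75 − 125 + 5 = 2038.75 kcal/day.
TEE = 2038.75 × 1.7 = 3465.875 kcal/day.
Required daily surplus = 0.6 × 7700 ÷ 7 = 660 kcal/day.
Target intake = 3465.875 + 660 = 4125.875 kcal/day.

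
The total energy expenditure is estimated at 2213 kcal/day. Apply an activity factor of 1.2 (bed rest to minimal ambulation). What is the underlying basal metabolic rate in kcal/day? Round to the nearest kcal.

BMR = TEE ÷ activity factor = 2213 ÷ 1.2 = 1844.1667 kcal/day.

1844 kcal/day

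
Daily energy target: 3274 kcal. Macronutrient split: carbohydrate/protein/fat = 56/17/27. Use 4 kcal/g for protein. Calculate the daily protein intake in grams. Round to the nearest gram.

Protein energy = 17% × 3274 = 556.58 kcal.
At 4 kcal/g: 556.58 ÷ 4 = 139.145 g.

139 g/day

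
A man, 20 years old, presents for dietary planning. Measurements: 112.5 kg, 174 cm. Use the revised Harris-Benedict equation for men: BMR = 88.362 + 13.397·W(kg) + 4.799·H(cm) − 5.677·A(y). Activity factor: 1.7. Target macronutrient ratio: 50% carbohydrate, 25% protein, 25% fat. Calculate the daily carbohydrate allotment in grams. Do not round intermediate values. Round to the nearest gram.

Harris-Benedict: BMR = 88.362 + 13.397(112.5) + 4.799(174) − 5.677(20) = 2317.0105 kcal/day.
TEE = 2317.0105 × 1.7 = 3938.9179 kcal/day.
Carbohydrate energy = 50% × 3938.9179 = 1969.4589 kcal.
Carbohydrate = 1969.4589 ÷ 4 kcal/g = 492.3647 g.

492 g/day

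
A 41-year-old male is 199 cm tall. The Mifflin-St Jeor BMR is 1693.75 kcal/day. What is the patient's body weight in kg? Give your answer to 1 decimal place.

65.0 kg

1693.75 = 10·W + 6.25(199) − 5(41) + 5
10·W = 1693.75 − 1043.75 = 650, so W = 65 kg.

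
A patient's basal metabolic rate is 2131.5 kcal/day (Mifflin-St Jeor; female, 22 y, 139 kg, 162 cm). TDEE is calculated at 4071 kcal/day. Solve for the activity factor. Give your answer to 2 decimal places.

1.91

Activity factor = TEE ÷ BMR = 4071 ÷ 2131.5 = 1.91.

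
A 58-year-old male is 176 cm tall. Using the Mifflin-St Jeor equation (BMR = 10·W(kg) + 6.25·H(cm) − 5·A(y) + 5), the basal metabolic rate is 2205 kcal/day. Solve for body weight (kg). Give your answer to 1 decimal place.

139.0 kg

2205 = 10·W + 6.25(176) − 5(58) + 5
10·W = 2205 − 815 = 1390, so W = 139 kg.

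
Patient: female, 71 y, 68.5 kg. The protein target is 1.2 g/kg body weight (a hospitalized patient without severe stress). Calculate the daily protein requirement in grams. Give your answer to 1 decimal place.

82.2 g/day

Protein = 1.2 g/kg × 68.5 kg = 82.2 g/day.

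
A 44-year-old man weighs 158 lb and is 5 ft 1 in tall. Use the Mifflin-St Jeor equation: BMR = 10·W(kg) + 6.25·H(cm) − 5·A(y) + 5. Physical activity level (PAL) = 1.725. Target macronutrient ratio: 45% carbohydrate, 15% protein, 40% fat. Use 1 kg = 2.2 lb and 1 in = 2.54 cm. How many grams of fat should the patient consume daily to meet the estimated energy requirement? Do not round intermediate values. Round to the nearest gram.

113 g/day

Convert to metric: weight = 158 ÷ 2.2 = 71.8182 kg; height = (5×12 + 1) × 2.54 = 61 × 2.54 = 154.94 cm.
Mifflin-St Jeor (male): BMR = 10(71.8182) + 6.25(154.94) − 5(44) + 5 = 718.1818 + 968.375 − 220 + 5 = 1471.5568 kcal/day.
TEE = 1471.5568 × 1.725 = 2538.4355 kcal/day.
Fat energy = 40% × 2538.4355 = 1015.3742 kcal.
Fat = 1015.3742 ÷ 9 kcal/g = 112.8194 g.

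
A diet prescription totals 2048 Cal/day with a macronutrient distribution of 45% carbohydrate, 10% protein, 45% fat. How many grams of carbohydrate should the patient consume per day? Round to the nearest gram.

230 g/day

Carbohydrate energy = 45% × 2048 = 921.6 kcal.
At 4 kcal/g: 921.6 ÷ 4 = 230.4 g.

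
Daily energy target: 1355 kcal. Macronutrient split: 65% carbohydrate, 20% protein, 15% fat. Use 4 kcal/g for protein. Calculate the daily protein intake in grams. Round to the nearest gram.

68 g/day

Protein energy = 20% × 1355 = 271 kcal.
At 4 kcal/g: 271 ÷ 4 = 67.75 g.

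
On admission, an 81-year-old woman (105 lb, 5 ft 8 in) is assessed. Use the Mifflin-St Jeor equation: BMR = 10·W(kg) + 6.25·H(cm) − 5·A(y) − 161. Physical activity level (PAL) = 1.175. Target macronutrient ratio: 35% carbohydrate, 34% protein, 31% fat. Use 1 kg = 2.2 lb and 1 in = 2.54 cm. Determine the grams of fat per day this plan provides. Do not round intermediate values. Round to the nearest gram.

Convert to metric: weight = 105 ÷ 2.2 = 47.7273 kg; height = (5×12 + 8) × 2.54 = 68 × 2.54 = 172.72 cm.
Mifflin-St Jeor (female): BMR = 10(47.7273) + 6.25(172.72) − 5(81) − 161 = 477.2727 + 1079.5 − 405 − 161 = 990.7727 kcal/day.
TEE = 990.7727 × 1.175 = 1164.158 kcal/day.
Fat energy = 31% × 1164.158 = 360.889 kcal.
Fat = 360.889 ÷ 9 kcal/g = 40.0988 g.

40 g/day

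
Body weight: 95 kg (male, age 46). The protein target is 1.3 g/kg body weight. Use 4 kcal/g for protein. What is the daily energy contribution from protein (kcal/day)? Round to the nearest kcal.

494 kcal/day

Protein = 1.3 g/kg × 95 kg = 123.5 g/day.
Protein energy = 123.5 g × 4 kcal/g = 494 kcal/day.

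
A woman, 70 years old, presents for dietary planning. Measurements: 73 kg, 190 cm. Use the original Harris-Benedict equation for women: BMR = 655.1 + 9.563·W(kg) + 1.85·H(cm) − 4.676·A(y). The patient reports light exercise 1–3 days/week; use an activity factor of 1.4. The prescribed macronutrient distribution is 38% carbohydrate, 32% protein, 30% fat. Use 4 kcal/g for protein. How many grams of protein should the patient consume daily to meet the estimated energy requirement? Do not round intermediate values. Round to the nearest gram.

Harris-Benedict: BMR = 655.1 + 9.563(73) + 1.85(190) − 4.676(70) = 1377.379 kcal/day.
TEE = 1377.379 × 1.4 = 1928.3306 kcal/day.
Protein energy = 32% × 1928.3306 = 617.0658 kcal.
Protein = 617.0658 ÷ 4 kcal/g = 154.2664 g.

154 g/day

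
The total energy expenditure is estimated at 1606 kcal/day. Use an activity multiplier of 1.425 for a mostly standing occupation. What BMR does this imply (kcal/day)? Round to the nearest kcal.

BMR = TEE ÷ activity factor = 1606 ÷ 1.425 = 1127.0175 kcal/day.

1127 kcal/day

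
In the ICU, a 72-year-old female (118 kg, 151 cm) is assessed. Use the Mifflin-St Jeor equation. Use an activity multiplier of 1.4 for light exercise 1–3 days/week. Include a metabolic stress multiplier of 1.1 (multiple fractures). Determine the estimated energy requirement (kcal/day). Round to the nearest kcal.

2468 kcal/day

Mifflin-St Jeor (female): BMR = 10(118) + 6.25(151) − 5(72) − 161 = 1180 + 943.75 − 360 − 161 = 1602.75 kcal/day.
TEE = BMR × activity factor = 1602.75 × 1.4 = 2243.85 kcal/day.
Apply stress factor: 2243.85 × 1.1 = 2468.235 kcal/day.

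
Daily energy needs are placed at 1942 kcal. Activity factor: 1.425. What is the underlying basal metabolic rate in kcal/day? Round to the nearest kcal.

1363 kcal/day

BMR = TEE ÷ activity factor = 1942 ÷ 1.425 = 1362.807 kcal/day.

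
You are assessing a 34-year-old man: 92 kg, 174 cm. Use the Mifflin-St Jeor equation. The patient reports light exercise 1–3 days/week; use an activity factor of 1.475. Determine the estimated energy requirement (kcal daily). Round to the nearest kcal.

Mifflin-St Jeor (male): BMR = 10(92) + 6.25(174) − 5(34) + 5 = 920 + 1087.5 − 170 + 5 = 1842.5 kcal/day.
TEE = BMR × activity factor = 1842.5 × 1.475 = 2717.6875 kcal/day.

2718 kcal daily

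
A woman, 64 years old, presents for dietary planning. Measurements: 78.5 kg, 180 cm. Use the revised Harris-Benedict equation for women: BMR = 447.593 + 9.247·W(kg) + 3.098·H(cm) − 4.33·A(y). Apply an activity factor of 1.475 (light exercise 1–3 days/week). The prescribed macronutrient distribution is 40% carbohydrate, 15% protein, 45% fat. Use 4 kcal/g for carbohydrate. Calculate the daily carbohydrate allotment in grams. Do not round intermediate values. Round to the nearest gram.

Harris-Benedict: BMR = 447.593 + 9.247(78.5) + 3.098(180) − 4.33(64) = 1454.0025 kcal/day.
TEE = 1454.0025 × 1.475 = 2144.6537 kcal/day.
Carbohydrate energy = 40% × 2144.6537 = 857.8615 kcal.
Carbohydrate = 857.8615 ÷ 4 kcal/g = 214.4654 g.

214 g/day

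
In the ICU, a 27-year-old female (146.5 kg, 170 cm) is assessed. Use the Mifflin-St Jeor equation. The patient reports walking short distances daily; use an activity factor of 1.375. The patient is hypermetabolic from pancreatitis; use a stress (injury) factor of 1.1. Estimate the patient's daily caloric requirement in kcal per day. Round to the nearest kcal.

Mifflin-St Jeor (female): BMR = 10(146.5) + 6.25(170) − 5(27) − 161 = 1465 + 1062.5 − 135 − 161 = 2231.5 kcal/day.
TEE = BMR × activity factor = 2231.5 × 1.375 = 3068.3125 kcal/day.
Apply stress factor: 3068.3125 × 1.1 = 3375.1438 kcal/day.

3375 kcal per day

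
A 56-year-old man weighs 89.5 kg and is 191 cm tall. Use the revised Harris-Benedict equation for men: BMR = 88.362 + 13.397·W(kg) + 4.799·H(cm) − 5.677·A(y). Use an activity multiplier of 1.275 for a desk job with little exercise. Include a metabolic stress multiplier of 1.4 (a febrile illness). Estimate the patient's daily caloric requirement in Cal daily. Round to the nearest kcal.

3367 Cal daily

Harris-Benedict: BMR = 88.362 + 13.397(89.5) + 4.799(191) − 5.677(56) = 1886.0905 kcal/day.
TEE = BMR × activity factor = 1886.0905 × 1.275 = 2404.7654 kcal/day.
Apply stress factor: 2404.7654 × 1.4 = 3366.6715 kcal/day.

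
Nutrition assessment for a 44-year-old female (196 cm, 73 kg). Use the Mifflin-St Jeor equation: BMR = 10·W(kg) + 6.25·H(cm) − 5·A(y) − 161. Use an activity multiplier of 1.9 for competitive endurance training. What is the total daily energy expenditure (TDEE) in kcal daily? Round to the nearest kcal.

2991 kcal daily

Mifflin-St Jeor (female): BMR = 10(73) + 6.25(196) − 5(44) − 161 = 730 + 1225 − 220 − 161 = 1574 kcal/day.
TEE = BMR × activity factor = 1574 × 1.9 = 2990.6 kcal/day.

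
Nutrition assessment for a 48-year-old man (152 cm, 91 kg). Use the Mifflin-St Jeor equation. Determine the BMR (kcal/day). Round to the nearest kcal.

1625 kcal/day

Mifflin-St Jeor (male): BMR = 10(91) + 6.25(152) − 5(48) + 5 = 910 + 950 − 240 + 5 = 1625 kcal/day.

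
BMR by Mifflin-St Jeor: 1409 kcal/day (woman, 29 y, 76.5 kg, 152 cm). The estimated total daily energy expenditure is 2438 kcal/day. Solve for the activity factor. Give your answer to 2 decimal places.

1.73

Activity factor = TEE ÷ BMR = 2438 ÷ 1409 = 1.73.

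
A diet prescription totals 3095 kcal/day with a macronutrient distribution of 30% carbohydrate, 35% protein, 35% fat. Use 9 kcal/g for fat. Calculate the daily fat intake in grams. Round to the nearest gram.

120 g/day

Fat energy = 35% × 3095 = 1083.25 kcal.
At 9 kcal/g: 1083.25 ÷ 9 = 120.3611 g.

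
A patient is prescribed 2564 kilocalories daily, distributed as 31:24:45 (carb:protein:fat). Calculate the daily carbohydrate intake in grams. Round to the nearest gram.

199 g/day

Carbohydrate energy = 31% × 2564 = 794.84 kcal.
At 4 kcal/g: 794.84 ÷ 4 = 198.71 g.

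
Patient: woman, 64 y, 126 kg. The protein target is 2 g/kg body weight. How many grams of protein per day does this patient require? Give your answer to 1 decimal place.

252.0 g/day

Protein = 2 g/kg × 126 kg = 252 g/day.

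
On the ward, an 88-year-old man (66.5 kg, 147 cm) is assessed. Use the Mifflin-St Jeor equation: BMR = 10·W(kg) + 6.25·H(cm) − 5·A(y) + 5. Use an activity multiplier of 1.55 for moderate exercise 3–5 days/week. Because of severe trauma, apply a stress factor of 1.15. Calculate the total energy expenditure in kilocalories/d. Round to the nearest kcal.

Mifflin-St Jeor (male): BMR = 10(66.5) + 6.25(147) − 5(88) + 5 = 665 + 918.75 − 440 + 5 = 1148.75 kcal/day.
TEE = BMR × activity factor = 1148.75 × 1.55 = 1780.5625 kcal/day.
Apply stress factor: 1780.5625 × 1.15 = 2047.6469 kcal/day.

2048 kilocalories/d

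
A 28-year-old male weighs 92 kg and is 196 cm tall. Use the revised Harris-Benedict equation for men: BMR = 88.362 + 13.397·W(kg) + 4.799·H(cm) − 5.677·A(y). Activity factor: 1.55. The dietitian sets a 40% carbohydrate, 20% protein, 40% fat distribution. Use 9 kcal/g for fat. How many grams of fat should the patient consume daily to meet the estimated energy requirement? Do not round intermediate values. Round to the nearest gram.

145 g/day

Harris-Benedict: BMR = 88.362 + 13.397(92) + 4.799(196) − 5.677(28) = 2102.534 kcal/day.
TEE = 2102.534 × 1.55 = 3258.9277 kcal/day.
Fat energy = 40% × 3258.9277 = 1303.5711 kcal.
Fat = 1303.5711 ÷ 9 kcal/g = 144.8412 g.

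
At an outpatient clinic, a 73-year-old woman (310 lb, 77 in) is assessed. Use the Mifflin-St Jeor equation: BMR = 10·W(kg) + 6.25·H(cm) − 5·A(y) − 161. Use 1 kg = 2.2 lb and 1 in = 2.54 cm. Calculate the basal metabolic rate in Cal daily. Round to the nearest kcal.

Convert to metric: weight = 310 ÷ 2.2 = 140.9091 kg; height = 77 × 2.54 = 195.58 cm.
Mifflin-St Jeor (female): BMR = 10(140.9091) + 6.25(195.58) − 5(73) − 161 = 1409.0909 + 1222.375 − 365 − 161 = 2105.4659 kcal/day.

2105 Cal daily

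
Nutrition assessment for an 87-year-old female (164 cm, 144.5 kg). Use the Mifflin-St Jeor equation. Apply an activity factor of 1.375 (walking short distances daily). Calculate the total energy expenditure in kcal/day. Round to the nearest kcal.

Mifflin-St Jeor (female): BMR = 10(144.5) + 6.25(164) − 5(87) − 161 = 1445 + 1025 − 435 − 161 = 1874 kcal/day.
TEE = BMR × activity factor = 1874 × 1.375 = 2576.75 kcal/day.

2577 kcal/day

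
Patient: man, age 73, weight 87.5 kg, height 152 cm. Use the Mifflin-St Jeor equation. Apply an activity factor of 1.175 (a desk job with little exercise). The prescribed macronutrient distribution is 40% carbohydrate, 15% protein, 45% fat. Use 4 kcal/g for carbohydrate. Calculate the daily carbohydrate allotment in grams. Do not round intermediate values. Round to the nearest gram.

Mifflin-St Jeor (male): BMR = 10(87.5) + 6.25(152) − 5(73) + 5 = 875 + 950 − 365 + 5 = 1465 kcal/day.
TEE = 1465 × 1.175 = 1721.375 kcal/day.
Carbohydrate energy = 40% × 1721.375 = 688.55 kcal.
Carbohydrate = 688.55 ÷ 4 kcal/g = 172.1375 g.

172 g/day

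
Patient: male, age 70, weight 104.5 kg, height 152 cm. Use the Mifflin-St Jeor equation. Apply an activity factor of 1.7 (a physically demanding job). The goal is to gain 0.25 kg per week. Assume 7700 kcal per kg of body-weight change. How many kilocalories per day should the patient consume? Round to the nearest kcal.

3080 kilocalories per day

Mifflin-St Jeor (male): BMR = 10(104.5) + 6.25(152) − 5(70) + 5 = 1045 + 950 − 350 + 5 = 1650 kcal/day.
TEE = 1650 × 1.7 = 2805 kcal/day.
Required daily surplus = 0.25 × 7700 ÷ 7 = 275 kcal/day.
Target intake = 2805 + 275 = 3080 kcal/day.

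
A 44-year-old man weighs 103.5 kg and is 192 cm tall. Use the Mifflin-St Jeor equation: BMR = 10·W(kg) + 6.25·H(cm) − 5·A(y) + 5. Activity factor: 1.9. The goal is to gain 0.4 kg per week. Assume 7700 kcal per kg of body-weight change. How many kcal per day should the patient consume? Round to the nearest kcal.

4278 kcal per day

Mifflin-St Jeor (male): BMR = 10(103.5) + 6.25(192) − 5(44) + 5 = 1035 + 1200 − 220 + 5 = 2020 kcal/day.
TEE = 2020 × 1.9 = 3838 kcal/day.
Required daily surplus = 0.4 × 7700 ÷ 7 = 440 kcal/day.
Target intake = 3838 + 440 = 4278 kcal/day.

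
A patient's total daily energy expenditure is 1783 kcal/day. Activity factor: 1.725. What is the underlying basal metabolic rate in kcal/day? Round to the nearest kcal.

BMR = TEE ÷ activity factor = 1783 ÷ 1.725 = 1033.6232 kcal/day.

1034 kcal/day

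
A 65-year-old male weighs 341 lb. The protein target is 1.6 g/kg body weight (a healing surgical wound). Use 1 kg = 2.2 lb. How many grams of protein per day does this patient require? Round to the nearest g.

248 g/day

Weight in kg = 341 ÷ 2.2 = 155 kg.
Protein = 1.6 g/kg × 155 kg = 248 g/day.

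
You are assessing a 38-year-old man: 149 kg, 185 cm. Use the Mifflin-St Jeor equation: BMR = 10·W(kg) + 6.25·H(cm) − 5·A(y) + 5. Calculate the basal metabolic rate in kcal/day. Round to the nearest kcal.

Mifflin-St Jeor (male): BMR = 10(149) + 6.25(185) − 5(38) + 5 = 1490 + 1156.25 − 190 + 5 = 2461.25 kcal/day.

2461 kcal/day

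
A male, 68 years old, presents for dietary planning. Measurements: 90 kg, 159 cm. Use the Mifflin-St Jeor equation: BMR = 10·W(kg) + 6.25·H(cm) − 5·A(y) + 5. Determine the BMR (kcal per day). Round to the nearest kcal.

Mifflin-St Jeor (male): BMR = 10(90) + 6.25(159) − 5(68) + 5 = 900 + 993.75 − 340 + 5 = 1558.75 kcal/day.

1559 kcal per day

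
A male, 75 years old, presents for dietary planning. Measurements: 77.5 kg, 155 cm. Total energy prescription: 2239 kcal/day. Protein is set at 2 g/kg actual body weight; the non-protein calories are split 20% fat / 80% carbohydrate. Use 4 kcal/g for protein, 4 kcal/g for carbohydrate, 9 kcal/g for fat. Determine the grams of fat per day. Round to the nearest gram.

36 g/day

Protein = 2 × 77.5 = 155 g → 155 × 4 = 620 kcal.
Non-protein calories = 2239 − 620 = 1619 kcal.
Fat: 20% × 1619 = 323.8 kcal; carbohydrate: 1295.2 kcal.
Fat: 323.8 kcal ÷ 9 kcal/g = 35.9778 g.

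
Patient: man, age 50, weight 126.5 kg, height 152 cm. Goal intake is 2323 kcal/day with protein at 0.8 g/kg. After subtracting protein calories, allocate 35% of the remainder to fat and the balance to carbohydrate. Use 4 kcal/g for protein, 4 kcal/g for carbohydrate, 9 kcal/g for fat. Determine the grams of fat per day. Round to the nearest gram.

Protein = 0.8 × 126.5 = 101.2 g → 101.2 × 4 = 404.8 kcal.
Non-protein calories = 2323 − 404.8 = 1918.2 kcal.
Fat: 35% × 1918.2 = 671.37 kcal; carbohydrate: 1246.83 kcal.
Fat: 671.37 kcal ÷ 9 kcal/g = 74.5967 g.

75 g/day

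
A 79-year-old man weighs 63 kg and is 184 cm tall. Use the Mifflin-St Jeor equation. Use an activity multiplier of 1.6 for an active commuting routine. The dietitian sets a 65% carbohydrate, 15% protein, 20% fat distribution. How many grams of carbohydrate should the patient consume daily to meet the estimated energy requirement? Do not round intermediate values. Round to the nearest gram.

361 g/day

Mifflin-St Jeor (male): BMR = 10(63) + 6.25(184) − 5(79) + 5 = 630 + 1150 − 395 + 5 = 1390 kcal/day.
TEE = 1390 × 1.6 = 2224 kcal/day.
Carbohydrate energy = 65% × 2224 = 1445.6 kcal.
Carbohydrate = 1445.6 ÷ 4 kcal/g = 361.4 g.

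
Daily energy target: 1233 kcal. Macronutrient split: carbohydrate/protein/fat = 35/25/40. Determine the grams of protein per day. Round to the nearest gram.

Protein energy = 25% × 1233 = 308.25 kcal.
At 4 kcal/g: 308.25 ÷ 4 = 77.0625 g.

77 g/day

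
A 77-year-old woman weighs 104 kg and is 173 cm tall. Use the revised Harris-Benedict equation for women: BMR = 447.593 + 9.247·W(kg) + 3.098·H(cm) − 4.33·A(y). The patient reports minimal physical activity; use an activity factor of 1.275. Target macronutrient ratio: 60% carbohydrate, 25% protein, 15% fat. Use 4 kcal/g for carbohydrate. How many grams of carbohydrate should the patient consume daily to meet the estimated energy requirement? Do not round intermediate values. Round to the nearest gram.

Harris-Benedict: BMR = 447.593 + 9.247(104) + 3.098(173) − 4.33(77) = 1611.825 kcal/day.
TEE = 1611.825 × 1.275 = 2055.0769 kcal/day.
Carbohydrate energy = 60% × 2055.0769 = 1233.0461 kcal.
Carbohydrate = 1233.0461 ÷ 4 kcal/g = 308.2615 g.

308 g/day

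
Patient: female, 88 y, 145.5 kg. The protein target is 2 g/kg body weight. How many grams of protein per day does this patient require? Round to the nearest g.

Protein = 2 g/kg × 145.5 kg = 291 g/day.

291 g/day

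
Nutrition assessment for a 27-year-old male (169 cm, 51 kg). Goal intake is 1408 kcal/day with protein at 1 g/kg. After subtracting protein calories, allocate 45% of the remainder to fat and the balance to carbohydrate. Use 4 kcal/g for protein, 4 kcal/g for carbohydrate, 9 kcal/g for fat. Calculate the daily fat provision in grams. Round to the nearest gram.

Protein = 1 × 51 = 51 g → 51 × 4 = 204 kcal.
Non-protein calories = 1408 − 204 = 1204 kcal.
Fat: 45% × 1204 = 541.8 kcal; carbohydrate: 662.2 kcal.
Fat: 541.8 kcal ÷ 9 kcal/g = 60.2 g.

60 g/day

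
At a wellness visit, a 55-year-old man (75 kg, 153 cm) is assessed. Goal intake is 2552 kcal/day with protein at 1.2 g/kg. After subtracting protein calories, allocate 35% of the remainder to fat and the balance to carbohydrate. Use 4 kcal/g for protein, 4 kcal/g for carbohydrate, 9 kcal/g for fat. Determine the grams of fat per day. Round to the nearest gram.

Protein = 1.2 × 75 = 90 g → 90 × 4 = 360 kcal.
Non-protein calories = 2552 − 360 = 2192 kcal.
Fat: 35% × 2192 = 767.2 kcal; carbohydrate: 1424.8 kcal.
Fat: 767.2 kcal ÷ 9 kcal/g = 85.2444 g.

85 g/day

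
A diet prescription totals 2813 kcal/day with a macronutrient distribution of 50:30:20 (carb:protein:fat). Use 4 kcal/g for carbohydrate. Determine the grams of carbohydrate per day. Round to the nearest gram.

352 g/day

Carbohydrate energy = 50% × 2813 = 1406.5 kcal.
At 4 kcal/g: 1406.5 ÷ 4 = 351.625 g.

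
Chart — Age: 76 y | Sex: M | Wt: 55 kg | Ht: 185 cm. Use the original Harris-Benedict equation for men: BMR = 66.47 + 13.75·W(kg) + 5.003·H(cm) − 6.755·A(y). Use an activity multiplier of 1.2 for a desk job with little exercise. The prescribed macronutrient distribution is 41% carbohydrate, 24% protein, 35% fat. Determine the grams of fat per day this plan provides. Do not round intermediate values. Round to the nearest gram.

Harris-Benedict: BMR = 66.47 + 13.75(55) + 5.003(185) − 6.755(76) = 1234.895 kcal/day.
TEE = 1234.895 × 1.2 = 1481.874 kcal/day.
Fat energy = 35% × 1481.874 = 518.6559 kcal.
Fat = 518.6559 ÷ 9 kcal/g = 57.6284 g.

58 g/day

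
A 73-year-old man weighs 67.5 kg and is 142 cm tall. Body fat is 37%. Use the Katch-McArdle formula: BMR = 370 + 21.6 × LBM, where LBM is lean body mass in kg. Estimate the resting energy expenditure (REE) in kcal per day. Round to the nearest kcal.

LBM = 67.5 × (1 − 0.37) = 42.525 kg. Katch-McArdle: BMR = 370 + 21.6 × 42.525 = 1288.54 kcal/day.

1289 kcal per day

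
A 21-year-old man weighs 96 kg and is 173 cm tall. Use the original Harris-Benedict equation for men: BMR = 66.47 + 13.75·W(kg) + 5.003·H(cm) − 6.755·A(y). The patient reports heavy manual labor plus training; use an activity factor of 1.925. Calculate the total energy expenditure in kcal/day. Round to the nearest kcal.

Harris-Benedict: BMR = 66.47 + 13.75(96) + 5.003(173) − 6.755(21) = 2110.134 kcal/day.
TEE = BMR × activity factor = 2110.134 × 1.925 = 4062.008 kcal/day.

4062 kcal/day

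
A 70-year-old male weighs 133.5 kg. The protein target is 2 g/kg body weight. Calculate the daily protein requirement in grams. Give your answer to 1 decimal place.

Protein = 2 g/kg × 133.5 kg = 267 g/day.

267.0 g/day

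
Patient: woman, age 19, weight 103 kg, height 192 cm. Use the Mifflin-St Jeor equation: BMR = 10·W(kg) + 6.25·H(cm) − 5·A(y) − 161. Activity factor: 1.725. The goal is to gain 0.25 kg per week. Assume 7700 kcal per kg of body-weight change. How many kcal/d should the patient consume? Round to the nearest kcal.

3680 kcal/d

Mifflin-St Jeor (female): BMR = 10(103) + 6.25(192) − 5(19) − 161 = 1030 + 1200 − 95 − 161 = 1974 kcal/day.
TEE = 1974 × 1.725 = 3405.15 kcal/day.
Required daily surplus = 0.25 × 7700 ÷ 7 = 275 kcal/day.
Target intake = 3405.15 + 275 = 3680.15 kcal/day.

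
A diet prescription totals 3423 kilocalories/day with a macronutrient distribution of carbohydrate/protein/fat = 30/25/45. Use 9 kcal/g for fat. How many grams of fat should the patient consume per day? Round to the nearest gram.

171 g/day

Fat energy = 45% × 3423 = 1540.35 kcal.
At 9 kcal/g: 1540.35 ÷ 9 = 171.15 g.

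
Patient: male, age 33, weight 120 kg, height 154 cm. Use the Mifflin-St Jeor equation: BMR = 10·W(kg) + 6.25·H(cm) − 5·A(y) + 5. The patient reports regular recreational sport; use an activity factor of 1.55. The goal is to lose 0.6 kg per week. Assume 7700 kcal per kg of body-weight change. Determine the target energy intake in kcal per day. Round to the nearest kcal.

2444 kcal per day

Mifflin-St Jeor (male): BMR = 10(120) + 6.25(154) − 5(33) + 5 = 1200 + 962.5 − 165 + 5 = 2002.5 kcal/day.
TEE = 2002.5 × 1.55 = 3103.875 kcal/day.
Required daily deficit = 0.6 × 7700 ÷ 7 = 660 kcal/day.
Target intake = 3103.875 − 660 = 2443.875 kcal/day.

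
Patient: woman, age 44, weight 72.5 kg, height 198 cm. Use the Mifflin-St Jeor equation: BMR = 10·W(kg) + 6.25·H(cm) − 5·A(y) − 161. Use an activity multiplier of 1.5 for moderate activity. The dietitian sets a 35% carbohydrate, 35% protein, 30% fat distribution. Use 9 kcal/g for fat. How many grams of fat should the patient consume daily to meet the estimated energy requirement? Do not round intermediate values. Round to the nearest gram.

Mifflin-St Jeor (female): BMR = 10(72.5) + 6.25(198) − 5(44) − 161 = 725 + 1237.5 − 220 − 161 = 1581.5 kcal/day.
TEE = 1581.5 × 1.5 = 2372.25 kcal/day.
Fat energy = 30% × 2372.25 = 711.675 kcal.
Fat = 711.675 ÷ 9 kcal/g = 79.075 g.

79 g/day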